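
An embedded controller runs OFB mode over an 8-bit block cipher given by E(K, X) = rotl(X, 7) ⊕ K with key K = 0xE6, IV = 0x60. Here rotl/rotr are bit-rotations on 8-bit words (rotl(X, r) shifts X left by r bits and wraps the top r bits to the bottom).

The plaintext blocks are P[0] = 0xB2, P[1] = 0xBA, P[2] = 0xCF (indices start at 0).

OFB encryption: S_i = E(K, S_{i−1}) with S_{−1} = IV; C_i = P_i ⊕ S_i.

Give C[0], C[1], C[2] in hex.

C[0]: S = E(K, 0x60) = 0xD6; 0xB2 ⊕ 0xD6 = 0x64.
C[1]: S = E(K, 0xD6) = 0x8D; 0xBA ⊕ 0x8D = 0x37.
C[2]: S = E(K, 0x8D) = 0x20; 0xCF ⊕ 0x20 = 0xEF.

C[0] = 0x64, C[1] = 0x37, C[2] = 0xEF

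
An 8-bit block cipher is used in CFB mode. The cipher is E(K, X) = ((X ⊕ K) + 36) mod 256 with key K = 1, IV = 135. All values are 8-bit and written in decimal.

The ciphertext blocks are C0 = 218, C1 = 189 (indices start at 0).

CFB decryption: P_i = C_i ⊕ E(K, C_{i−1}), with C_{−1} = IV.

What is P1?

P1 = 66

P1: E(K, 218) = 255; 189 ⊕ 255 = 66.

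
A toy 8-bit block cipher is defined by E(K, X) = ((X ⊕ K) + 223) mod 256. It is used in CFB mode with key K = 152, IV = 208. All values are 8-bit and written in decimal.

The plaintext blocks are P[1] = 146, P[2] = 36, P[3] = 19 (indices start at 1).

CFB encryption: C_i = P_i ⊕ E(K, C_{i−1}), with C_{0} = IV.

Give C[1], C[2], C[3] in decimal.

C[1]: E(K, 208) = 39; 146 ⊕ 39 = 181.
C[2]: E(K, 181) = 12; 36 ⊕ 12 = 40.
C[3]: E(K, 40) = 143; 19 ⊕ 143 = 156.

C[1] = 181, C[2] = 40, C[3] = 156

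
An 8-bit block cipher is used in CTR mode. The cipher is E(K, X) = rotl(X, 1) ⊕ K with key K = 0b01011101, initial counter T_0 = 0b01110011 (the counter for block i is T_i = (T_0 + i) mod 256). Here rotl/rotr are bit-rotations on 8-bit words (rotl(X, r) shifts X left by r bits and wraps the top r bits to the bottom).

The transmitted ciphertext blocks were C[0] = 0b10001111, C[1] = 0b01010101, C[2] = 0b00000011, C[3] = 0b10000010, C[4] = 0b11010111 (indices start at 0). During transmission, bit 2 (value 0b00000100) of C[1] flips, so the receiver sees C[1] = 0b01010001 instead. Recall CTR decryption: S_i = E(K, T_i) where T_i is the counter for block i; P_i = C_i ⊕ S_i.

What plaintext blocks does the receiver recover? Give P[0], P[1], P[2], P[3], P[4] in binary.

P[0] = 0b00110100, P[1] = 0b11100100, P[2] = 0b10110100, P[3] = 0b00110011, P[4] = 0b01100100

Only C[1] changed, to 0b01010001. In CTR, a change in C_i flips the same bit in P_i only; the keystream is unaffected. Decrypting the received ciphertext:
P[0]: T = 0b01110011, S = E(K, T) = 0b10111011; 0b10001111 ⊕ 0b10111011 = 0b00110100.
P[1]: T = 0b01110100, S = E(K, T) = 0b10110101; 0b01010001 ⊕ 0b10110101 = 0b11100100.
P[2]: T = 0b01110101, S = E(K, T) = 0b10110111; 0b00000011 ⊕ 0b10110111 = 0b10110100.
P[3]: T = 0b01110110, S = E(K, T) = 0b10110001; 0b10000010 ⊕ 0b10110001 = 0b00110011.
P[4]: T = 0b01110111, S = E(K, T) = 0b10110011; 0b11010111 ⊕ 0b10110011 = 0b01100100.
Blocks that differ from the original plaintext: P[1].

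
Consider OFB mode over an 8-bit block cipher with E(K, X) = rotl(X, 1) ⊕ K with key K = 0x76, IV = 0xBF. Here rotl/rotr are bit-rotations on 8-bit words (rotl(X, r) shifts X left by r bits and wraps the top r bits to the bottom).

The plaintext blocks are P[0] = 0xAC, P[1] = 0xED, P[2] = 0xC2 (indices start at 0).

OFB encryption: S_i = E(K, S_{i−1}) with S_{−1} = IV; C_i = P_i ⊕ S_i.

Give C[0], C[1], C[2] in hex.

C[0] = 0xA5, C[1] = 0x89, C[2] = 0x7C

C[0]: S = E(K, 0xBF) = 0x09; 0xAC ⊕ 0x09 = 0xA5.
C[1]: S = E(K, 0x09) = 0x64; 0xED ⊕ 0x64 = 0x89.
C[2]: S = E(K, 0x64) = 0xBE; 0xC2 ⊕ 0xBE = 0x7C.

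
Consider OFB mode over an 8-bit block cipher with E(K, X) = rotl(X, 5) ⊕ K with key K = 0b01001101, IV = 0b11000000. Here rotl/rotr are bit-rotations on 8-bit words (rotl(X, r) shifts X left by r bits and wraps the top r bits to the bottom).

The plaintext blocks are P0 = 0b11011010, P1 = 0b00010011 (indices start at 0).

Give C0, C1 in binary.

C0 = 0b10001111, C1 = 0b11110100

OFB encryption: S_i = E(K, S_{i−1}) with S_{−1} = IV; C_i = P_i ⊕ S_i.
C0: S = E(K, 0b11000000) = 0b01010101; 0b11011010 ⊕ 0b01010101 = 0b10001111.
C1: S = E(K, 0b01010101) = 0b11100111; 0b00010011 ⊕ 0b11100111 = 0b11110100.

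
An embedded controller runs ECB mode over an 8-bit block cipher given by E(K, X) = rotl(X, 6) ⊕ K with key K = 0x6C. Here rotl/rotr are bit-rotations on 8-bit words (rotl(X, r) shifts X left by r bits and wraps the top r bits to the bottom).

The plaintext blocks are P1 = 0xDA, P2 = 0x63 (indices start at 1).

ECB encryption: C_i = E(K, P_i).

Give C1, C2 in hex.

C1: E(K, 0xDA) = 0xDA.
C2: E(K, 0x63) = 0xB4.

C1 = 0xDA, C2 = 0xB4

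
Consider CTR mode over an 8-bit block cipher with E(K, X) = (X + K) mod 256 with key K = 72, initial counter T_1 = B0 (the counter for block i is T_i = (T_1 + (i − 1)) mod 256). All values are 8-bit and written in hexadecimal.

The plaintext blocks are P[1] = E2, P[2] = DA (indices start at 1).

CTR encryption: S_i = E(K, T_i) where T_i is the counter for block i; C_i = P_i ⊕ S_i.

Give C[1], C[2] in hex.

C[1]: T = B0, S = E(K, T) = 22; E2 ⊕ 22 = C0.
C[2]: T = B1, S = E(K, T) = 23; DA ⊕ 23 = F9.

C[1] = C0, C[2] = F9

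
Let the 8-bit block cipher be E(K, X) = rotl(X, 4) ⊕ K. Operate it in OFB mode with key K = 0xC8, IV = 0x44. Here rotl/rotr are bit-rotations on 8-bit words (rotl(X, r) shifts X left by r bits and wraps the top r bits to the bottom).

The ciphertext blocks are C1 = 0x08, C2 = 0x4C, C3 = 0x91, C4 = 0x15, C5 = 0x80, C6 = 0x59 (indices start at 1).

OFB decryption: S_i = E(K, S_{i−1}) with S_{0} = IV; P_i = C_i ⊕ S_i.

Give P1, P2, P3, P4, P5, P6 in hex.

P1 = 0x84, P2 = 0x4C, P3 = 0x59, P4 = 0x51, P5 = 0x0C, P6 = 0x59

P1: S = E(K, 0x44) = 0x8C; 0x08 ⊕ 0x8C = 0x84.
P2: S = E(K, 0x8C) = 0x00; 0x4C ⊕ 0x00 = 0x4C.
P3: S = E(K, 0x00) = 0xC8; 0x91 ⊕ 0xC8 = 0x59.
P4: S = E(K, 0xC8) = 0x44; 0x15 ⊕ 0x44 = 0x51.
P5: S = E(K, 0x44) = 0x8C; 0x80 ⊕ 0x8C = 0x0C.
P6: S = E(K, 0x8C) = 0x00; 0x59 ⊕ 0x00 = 0x59.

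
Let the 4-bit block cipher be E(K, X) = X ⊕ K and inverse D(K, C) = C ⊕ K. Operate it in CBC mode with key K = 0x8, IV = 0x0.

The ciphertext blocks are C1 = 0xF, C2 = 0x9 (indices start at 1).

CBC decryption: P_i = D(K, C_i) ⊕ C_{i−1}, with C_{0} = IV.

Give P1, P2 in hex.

P1 = 0x7, P2 = 0xE

P1: D(K, 0xF) = 0x7; 0x7 ⊕ 0x0 = 0x7.
P2: D(K, 0x9) = 0x1; 0x1 ⊕ 0xF = 0xE.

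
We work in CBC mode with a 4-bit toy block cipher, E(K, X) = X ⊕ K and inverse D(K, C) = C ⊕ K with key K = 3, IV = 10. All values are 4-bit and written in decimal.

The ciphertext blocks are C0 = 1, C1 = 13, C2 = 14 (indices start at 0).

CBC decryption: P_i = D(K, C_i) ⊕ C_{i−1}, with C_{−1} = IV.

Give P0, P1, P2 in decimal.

P0: D(K, 1) = 2; 2 ⊕ 10 = 8.
P1: D(K, 13) = 14; 14 ⊕ 1 = 15.
P2: D(K, 14) = 13; 13 ⊕ 13 = 0.

P0 = 8, P1 = 15, P2 = 0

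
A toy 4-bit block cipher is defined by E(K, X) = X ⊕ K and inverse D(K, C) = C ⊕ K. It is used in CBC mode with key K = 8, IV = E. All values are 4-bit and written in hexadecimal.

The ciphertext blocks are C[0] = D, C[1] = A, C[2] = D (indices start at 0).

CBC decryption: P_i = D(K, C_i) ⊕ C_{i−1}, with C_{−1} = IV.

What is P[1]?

P[1] = F

P[1]: D(K, A) = 2; 2 ⊕ D = F.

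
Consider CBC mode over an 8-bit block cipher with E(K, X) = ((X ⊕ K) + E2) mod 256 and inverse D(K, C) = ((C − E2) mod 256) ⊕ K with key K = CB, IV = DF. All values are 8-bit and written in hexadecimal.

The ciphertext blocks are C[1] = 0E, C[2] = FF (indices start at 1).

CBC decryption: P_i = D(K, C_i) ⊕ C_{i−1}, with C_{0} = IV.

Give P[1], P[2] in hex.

P[1] = 38, P[2] = D8

P[1]: D(K, 0E) = E7; E7 ⊕ DF = 38.
P[2]: D(K, FF) = D6; D6 ⊕ 0E = D8.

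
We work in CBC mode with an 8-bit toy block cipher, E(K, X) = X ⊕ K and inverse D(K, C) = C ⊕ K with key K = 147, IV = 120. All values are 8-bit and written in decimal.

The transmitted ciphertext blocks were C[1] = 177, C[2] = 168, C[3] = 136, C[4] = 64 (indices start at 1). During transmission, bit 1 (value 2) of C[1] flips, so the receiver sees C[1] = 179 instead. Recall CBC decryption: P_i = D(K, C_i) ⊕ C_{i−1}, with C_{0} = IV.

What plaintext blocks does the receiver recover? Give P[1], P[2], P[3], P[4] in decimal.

Only C[1] changed, to 179. In CBC, a change in C_i garbles P_i and flips the same bit in P_{i+1}. Decrypting the received ciphertext:
P[1]: D(K, 179) = 32; 32 ⊕ 120 = 88.
P[2]: D(K, 168) = 59; 59 ⊕ 179 = 136.
P[3]: D(K, 136) = 27; 27 ⊕ 168 = 179.
P[4]: D(K, 64) = 211; 211 ⊕ 136 = 91.
Blocks that differ from the original plaintext: P[1], P[2].

P[1] = 88, P[2] = 136, P[3] = 179, P[4] = 91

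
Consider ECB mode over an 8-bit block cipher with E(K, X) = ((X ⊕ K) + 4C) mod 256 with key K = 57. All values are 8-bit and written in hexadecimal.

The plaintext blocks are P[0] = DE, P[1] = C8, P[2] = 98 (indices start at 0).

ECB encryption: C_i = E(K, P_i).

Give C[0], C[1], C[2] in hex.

C[0] = D5, C[1] = EB, C[2] = 1B

C[0]: E(K, DE) = D5.
C[1]: E(K, C8) = EB.
C[2]: E(K, 98) = 1B.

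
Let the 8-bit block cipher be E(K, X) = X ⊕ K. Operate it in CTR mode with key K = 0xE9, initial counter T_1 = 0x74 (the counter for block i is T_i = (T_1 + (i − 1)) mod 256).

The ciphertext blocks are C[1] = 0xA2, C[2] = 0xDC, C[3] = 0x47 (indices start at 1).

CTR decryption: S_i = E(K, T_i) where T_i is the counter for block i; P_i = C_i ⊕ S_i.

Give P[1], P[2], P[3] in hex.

P[1]: T = 0x74, S = E(K, T) = 0x9D; 0xA2 ⊕ 0x9D = 0x3F.
P[2]: T = 0x75, S = E(K, T) = 0x9C; 0xDC ⊕ 0x9C = 0x40.
P[3]: T = 0x76, S = E(K, T) = 0x9F; 0x47 ⊕ 0x9F = 0xD8.

P[1] = 0x3F, P[2] = 0x40, P[3] = 0xD8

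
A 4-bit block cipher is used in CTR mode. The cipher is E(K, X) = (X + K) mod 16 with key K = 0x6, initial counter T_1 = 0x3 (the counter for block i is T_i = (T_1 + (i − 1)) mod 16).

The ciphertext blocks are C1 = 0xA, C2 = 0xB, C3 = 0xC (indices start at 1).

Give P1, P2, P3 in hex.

CTR decryption: S_i = E(K, T_i) where T_i is the counter for block i; P_i = C_i ⊕ S_i.
P1: T = 0x3, S = E(K, T) = 0x9; 0xA ⊕ 0x9 = 0x3.
P2: T = 0x4, S = E(K, T) = 0xA; 0xB ⊕ 0xA = 0x1.
P3: T = 0x5, S = E(K, T) = 0xB; 0xC ⊕ 0xB = 0x7.

P1 = 0x3, P2 = 0x1, P3 = 0x7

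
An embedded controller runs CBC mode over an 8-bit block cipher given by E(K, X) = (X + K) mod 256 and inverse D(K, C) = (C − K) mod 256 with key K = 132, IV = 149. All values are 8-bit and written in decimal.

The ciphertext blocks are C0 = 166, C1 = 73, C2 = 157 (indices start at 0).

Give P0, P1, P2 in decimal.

CBC decryption: P_i = D(K, C_i) ⊕ C_{i−1}, with C_{−1} = IV.
P0: D(K, 166) = 34; 34 ⊕ 149 = 183.
P1: D(K, 73) = 197; 197 ⊕ 166 = 99.
P2: D(K, 157) = 25; 25 ⊕ 73 = 80.

P0 = 183, P1 = 99, P2 = 80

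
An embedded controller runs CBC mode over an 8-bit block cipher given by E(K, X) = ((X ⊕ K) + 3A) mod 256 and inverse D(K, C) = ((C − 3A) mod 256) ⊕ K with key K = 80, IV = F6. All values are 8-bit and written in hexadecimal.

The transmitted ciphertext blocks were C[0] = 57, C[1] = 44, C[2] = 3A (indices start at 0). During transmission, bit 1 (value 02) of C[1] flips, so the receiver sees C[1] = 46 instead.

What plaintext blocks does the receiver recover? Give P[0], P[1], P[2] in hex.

CBC decryption: P_i = D(K, C_i) ⊕ C_{i−1}, with C_{−1} = IV.
Only C[1] changed, to 46. In CBC, a change in C_i garbles P_i and flips the same bit in P_{i+1}. Decrypting the received ciphertext:
P[0]: D(K, 57) = 9D; 9D ⊕ F6 = 6B.
P[1]: D(K, 46) = 8C; 8C ⊕ 57 = DB.
P[2]: D(K, 3A) = 80; 80 ⊕ 46 = C6.
Blocks that differ from the original plaintext: P[1], P[2].

P[0] = 6B, P[1] = DB, P[2] = C6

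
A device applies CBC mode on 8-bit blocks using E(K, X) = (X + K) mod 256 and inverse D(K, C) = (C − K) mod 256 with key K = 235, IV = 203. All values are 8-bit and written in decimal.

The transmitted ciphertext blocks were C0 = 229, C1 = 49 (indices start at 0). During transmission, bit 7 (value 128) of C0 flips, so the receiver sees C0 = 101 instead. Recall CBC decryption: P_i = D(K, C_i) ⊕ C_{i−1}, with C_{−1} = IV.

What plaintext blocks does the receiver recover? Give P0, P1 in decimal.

P0 = 177, P1 = 35

Only C0 changed, to 101. In CBC, a change in C_i garbles P_i and flips the same bit in P_{i+1}. Decrypting the received ciphertext:
P0: D(K, 101) = 122; 122 ⊕ 203 = 177.
P1: D(K, 49) = 70; 70 ⊕ 101 = 35.
Blocks that differ from the original plaintext: P0, P1.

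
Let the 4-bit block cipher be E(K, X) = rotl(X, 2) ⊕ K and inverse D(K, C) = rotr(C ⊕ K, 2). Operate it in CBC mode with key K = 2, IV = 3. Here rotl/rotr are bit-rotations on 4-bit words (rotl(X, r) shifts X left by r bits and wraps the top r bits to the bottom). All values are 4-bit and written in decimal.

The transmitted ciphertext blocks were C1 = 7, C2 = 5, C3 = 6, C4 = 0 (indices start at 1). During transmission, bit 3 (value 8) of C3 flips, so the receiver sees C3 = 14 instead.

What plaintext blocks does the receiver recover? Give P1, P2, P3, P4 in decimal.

CBC decryption: P_i = D(K, C_i) ⊕ C_{i−1}, with C_{0} = IV.
Only C3 changed, to 14. In CBC, a change in C_i garbles P_i and flips the same bit in P_{i+1}. Decrypting the received ciphertext:
P1: D(K, 7) = 5; 5 ⊕ 3 = 6.
P2: D(K, 5) = 13; 13 ⊕ 7 = 10.
P3: D(K, 14) = 3; 3 ⊕ 5 = 6.
P4: D(K, 0) = 8; 8 ⊕ 14 = 6.
Blocks that differ from the original plaintext: P3, P4.

P1 = 6, P2 = 10, P3 = 6, P4 = 6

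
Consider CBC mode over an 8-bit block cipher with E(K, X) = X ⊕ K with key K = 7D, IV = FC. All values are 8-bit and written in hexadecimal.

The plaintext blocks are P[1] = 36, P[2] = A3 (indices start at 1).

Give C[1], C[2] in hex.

CBC encryption: C_i = E(K, P_i ⊕ C_{i−1}), with C_{0} = IV.
C[1]: P[1] ⊕ FC = CA; E(K, CA) = B7.
C[2]: P[2] ⊕ B7 = 14; E(K, 14) = 69.

C[1] = B7, C[2] = 69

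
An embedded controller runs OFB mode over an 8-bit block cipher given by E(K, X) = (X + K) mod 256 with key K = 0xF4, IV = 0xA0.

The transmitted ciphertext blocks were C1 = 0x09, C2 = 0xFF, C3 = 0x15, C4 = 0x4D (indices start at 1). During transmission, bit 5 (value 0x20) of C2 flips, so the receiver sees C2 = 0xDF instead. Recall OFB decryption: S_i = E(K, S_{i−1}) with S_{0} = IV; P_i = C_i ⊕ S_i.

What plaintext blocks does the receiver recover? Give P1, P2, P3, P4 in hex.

Only C2 changed, to 0xDF. In OFB, a change in C_i flips the same bit in P_i only; the keystream is unaffected. Decrypting the received ciphertext:
P1: S = E(K, 0xA0) = 0x94; 0x09 ⊕ 0x94 = 0x9D.
P2: S = E(K, 0x94) = 0x88; 0xDF ⊕ 0x88 = 0x57.
P3: S = E(K, 0x88) = 0x7C; 0x15 ⊕ 0x7C = 0x69.
P4: S = E(K, 0x7C) = 0x70; 0x4D ⊕ 0x70 = 0x3D.
Blocks that differ from the original plaintext: P2.

P1 = 0x9D, P2 = 0x57, P3 = 0x69, P4 = 0x3D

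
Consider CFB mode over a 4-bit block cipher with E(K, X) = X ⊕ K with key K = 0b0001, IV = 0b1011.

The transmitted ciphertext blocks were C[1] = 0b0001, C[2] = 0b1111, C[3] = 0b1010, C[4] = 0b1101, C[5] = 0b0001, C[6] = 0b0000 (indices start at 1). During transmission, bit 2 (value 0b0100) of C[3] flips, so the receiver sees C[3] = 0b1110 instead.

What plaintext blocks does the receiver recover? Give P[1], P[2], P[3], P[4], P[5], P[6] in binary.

CFB decryption: P_i = C_i ⊕ E(K, C_{i−1}), with C_{0} = IV.
Only C[3] changed, to 0b1110. In CFB, a change in C_i flips the same bit in P_i and garbles P_{i+1}. Decrypting the received ciphertext:
P[1]: E(K, 0b1011) = 0b1010; 0b0001 ⊕ 0b1010 = 0b1011.
P[2]: E(K, 0b0001) = 0b0000; 0b1111 ⊕ 0b0000 = 0b1111.
P[3]: E(K, 0b1111) = 0b1110; 0b1110 ⊕ 0b1110 = 0b0000.
P[4]: E(K, 0b1110) = 0b1111; 0b1101 ⊕ 0b1111 = 0b0010.
P[5]: E(K, 0b1101) = 0b1100; 0b0001 ⊕ 0b1100 = 0b1101.
P[6]: E(K, 0b0001) = 0b0000; 0b0000 ⊕ 0b0000 = 0b0000.
Blocks that differ from the original plaintext: P[3], P[4].

P[1] = 0b1011, P[2] = 0b1111, P[3] = 0b0000, P[4] = 0b0010, P[5] = 0b1101, P[6] = 0b0000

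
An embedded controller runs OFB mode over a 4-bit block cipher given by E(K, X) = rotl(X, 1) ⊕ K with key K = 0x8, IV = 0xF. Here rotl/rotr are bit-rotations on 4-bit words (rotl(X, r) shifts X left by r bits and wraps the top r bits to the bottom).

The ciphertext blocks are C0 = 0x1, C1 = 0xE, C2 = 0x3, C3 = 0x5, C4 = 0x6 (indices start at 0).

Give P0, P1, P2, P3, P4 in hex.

OFB decryption: S_i = E(K, S_{i−1}) with S_{−1} = IV; P_i = C_i ⊕ S_i.
P0: S = E(K, 0xF) = 0x7; 0x1 ⊕ 0x7 = 0x6.
P1: S = E(K, 0x7) = 0x6; 0xE ⊕ 0x6 = 0x8.
P2: S = E(K, 0x6) = 0x4; 0x3 ⊕ 0x4 = 0x7.
P3: S = E(K, 0x4) = 0x0; 0x5 ⊕ 0x0 = 0x5.
P4: S = E(K, 0x0) = 0x8; 0x6 ⊕ 0x8 = 0xE.

P0 = 0x6, P1 = 0x8, P2 = 0x7, P3 = 0x5, P4 = 0xE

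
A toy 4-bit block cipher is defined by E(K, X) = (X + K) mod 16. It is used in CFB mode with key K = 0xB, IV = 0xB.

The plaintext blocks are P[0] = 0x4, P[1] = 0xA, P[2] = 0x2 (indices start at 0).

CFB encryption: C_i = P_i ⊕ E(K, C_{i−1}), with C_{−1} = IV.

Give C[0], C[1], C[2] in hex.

C[0]: E(K, 0xB) = 0x6; 0x4 ⊕ 0x6 = 0x2.
C[1]: E(K, 0x2) = 0xD; 0xA ⊕ 0xD = 0x7.
C[2]: E(K, 0x7) = 0x2; 0x2 ⊕ 0x2 = 0x0.

C[0] = 0x2, C[1] = 0x7, C[2] = 0x0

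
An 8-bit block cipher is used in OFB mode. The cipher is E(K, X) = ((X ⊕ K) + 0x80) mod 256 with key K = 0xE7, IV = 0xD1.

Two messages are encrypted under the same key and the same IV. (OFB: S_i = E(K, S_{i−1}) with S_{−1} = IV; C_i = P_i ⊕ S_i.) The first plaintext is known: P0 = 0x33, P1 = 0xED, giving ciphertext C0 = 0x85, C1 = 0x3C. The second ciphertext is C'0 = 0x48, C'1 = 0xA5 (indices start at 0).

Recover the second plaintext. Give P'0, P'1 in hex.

In OFB with a reused IV, both messages share the same keystream S_i, so C_i ⊕ C'_i = P_i ⊕ P'_i and thus P'_i = P_i ⊕ C_i ⊕ C'_i.
P'0: 0x33 ⊕ 0x85 ⊕ 0x48 = 0xFE.
P'1: 0xED ⊕ 0x3C ⊕ 0xA5 = 0x74.

P'0 = 0xFE, P'1 = 0x74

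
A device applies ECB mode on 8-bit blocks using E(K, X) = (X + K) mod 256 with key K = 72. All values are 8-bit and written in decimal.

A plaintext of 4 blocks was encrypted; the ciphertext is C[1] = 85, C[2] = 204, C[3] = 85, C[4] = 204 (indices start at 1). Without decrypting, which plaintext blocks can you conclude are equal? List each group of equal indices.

P[1] = P[3]; P[2] = P[4]

ECB encrypts each block independently with the same key, so equal ciphertext blocks imply equal plaintext blocks.
C[1] = C[3] = 85, so P[1] = P[3].
C[2] = C[4] = 204, so P[2] = P[4].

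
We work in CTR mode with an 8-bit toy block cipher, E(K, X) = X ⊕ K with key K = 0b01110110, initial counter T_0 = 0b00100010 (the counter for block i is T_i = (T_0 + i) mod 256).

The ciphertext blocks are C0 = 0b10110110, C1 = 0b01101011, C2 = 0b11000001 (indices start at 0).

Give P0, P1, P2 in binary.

CTR decryption: S_i = E(K, T_i) where T_i is the counter for block i; P_i = C_i ⊕ S_i.
P0: T = 0b00100010, S = E(K, T) = 0b01010100; 0b10110110 ⊕ 0b01010100 = 0b11100010.
P1: T = 0b00100011, S = E(K, T) = 0b01010101; 0b01101011 ⊕ 0b01010101 = 0b00111110.
P2: T = 0b00100100, S = E(K, T) = 0b01010010; 0b11000001 ⊕ 0b01010010 = 0b10010011.

P0 = 0b11100010, P1 = 0b00111110, P2 = 0b10010011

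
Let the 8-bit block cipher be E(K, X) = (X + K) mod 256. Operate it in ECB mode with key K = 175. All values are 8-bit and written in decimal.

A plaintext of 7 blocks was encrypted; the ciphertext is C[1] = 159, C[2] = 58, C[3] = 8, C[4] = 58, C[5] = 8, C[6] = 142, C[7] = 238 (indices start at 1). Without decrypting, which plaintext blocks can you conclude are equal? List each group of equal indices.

ECB encrypts each block independently with the same key, so equal ciphertext blocks imply equal plaintext blocks.
C[2] = C[4] = 58, so P[2] = P[4].
C[3] = C[5] = 8, so P[3] = P[5].

P[2] = P[4]; P[3] = P[5]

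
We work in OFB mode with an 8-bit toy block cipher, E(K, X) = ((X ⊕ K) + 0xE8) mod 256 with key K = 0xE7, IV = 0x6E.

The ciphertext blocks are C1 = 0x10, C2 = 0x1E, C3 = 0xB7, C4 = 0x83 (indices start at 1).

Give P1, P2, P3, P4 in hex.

OFB decryption: S_i = E(K, S_{i−1}) with S_{0} = IV; P_i = C_i ⊕ S_i.
P1: S = E(K, 0x6E) = 0x71; 0x10 ⊕ 0x71 = 0x61.
P2: S = E(K, 0x71) = 0x7E; 0x1E ⊕ 0x7E = 0x60.
P3: S = E(K, 0x7E) = 0x81; 0xB7 ⊕ 0x81 = 0x36.
P4: S = E(K, 0x81) = 0x4E; 0x83 ⊕ 0x4E = 0xCD.

P1 = 0x61, P2 = 0x60, P3 = 0x36, P4 = 0xCD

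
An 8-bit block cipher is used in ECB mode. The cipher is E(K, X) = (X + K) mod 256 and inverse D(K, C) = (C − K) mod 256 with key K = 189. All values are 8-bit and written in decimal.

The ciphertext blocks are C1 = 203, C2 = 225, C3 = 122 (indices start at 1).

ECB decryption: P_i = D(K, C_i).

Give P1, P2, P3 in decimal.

P1: D(K, 203) = 14.
P2: D(K, 225) = 36.
P3: D(K, 122) = 189.

P1 = 14, P2 = 36, P3 = 189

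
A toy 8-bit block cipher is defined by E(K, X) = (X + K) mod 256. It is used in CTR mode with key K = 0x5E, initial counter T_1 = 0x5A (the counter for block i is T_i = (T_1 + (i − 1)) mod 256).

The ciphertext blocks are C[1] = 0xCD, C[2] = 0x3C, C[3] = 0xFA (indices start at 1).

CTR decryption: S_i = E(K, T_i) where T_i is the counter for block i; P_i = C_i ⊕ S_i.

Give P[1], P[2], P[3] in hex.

P[1]: T = 0x5A, S = E(K, T) = 0xB8; 0xCD ⊕ 0xB8 = 0x75.
P[2]: T = 0x5B, S = E(K, T) = 0xB9; 0x3C ⊕ 0xB9 = 0x85.
P[3]: T = 0x5C, S = E(K, T) = 0xBA; 0xFA ⊕ 0xBA = 0x40.

P[1] = 0x75, P[2] = 0x85, P[3] = 0x40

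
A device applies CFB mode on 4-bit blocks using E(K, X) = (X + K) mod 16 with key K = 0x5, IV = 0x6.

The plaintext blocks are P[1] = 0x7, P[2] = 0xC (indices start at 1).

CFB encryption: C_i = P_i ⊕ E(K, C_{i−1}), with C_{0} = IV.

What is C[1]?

C[1] = 0xC

C[1]: E(K, 0x6) = 0xB; 0x7 ⊕ 0xB = 0xC.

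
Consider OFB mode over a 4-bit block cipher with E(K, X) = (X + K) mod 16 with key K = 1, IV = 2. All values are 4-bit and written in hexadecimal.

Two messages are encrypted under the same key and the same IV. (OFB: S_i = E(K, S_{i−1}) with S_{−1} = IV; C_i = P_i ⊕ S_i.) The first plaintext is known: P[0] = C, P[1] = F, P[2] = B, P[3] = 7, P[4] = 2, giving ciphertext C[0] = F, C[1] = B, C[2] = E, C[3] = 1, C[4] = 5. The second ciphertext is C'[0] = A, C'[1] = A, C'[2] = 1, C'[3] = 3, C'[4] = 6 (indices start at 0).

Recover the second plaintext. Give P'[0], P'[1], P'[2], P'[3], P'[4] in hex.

P'[0] = 9, P'[1] = E, P'[2] = 4, P'[3] = 5, P'[4] = 1

In OFB with a reused IV, both messages share the same keystream S_i, so C_i ⊕ C'_i = P_i ⊕ P'_i and thus P'_i = P_i ⊕ C_i ⊕ C'_i.
P'[0]: C ⊕ F ⊕ A = 9.
P'[1]: F ⊕ B ⊕ A = E.
P'[2]: B ⊕ E ⊕ 1 = 4.
P'[3]: 7 ⊕ 1 ⊕ 3 = 5.
P'[4]: 2 ⊕ 5 ⊕ 6 = 1.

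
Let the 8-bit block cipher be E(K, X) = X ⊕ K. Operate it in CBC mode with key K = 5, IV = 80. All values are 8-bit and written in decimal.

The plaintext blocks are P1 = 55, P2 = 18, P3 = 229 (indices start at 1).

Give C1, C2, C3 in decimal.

C1 = 98, C2 = 117, C3 = 149

CBC encryption: C_i = E(K, P_i ⊕ C_{i−1}), with C_{0} = IV.
C1: P1 ⊕ 80 = 103; E(K, 103) = 98.
C2: P2 ⊕ 98 = 112; E(K, 112) = 117.
C3: P3 ⊕ 117 = 144; E(K, 144) = 149.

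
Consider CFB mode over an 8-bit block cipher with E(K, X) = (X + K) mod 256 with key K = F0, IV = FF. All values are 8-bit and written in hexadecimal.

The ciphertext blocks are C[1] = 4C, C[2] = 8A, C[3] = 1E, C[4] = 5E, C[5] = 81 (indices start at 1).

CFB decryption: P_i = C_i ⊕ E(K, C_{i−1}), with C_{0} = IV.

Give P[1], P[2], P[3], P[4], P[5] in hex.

P[1]: E(K, FF) = EF; 4C ⊕ EF = A3.
P[2]: E(K, 4C) = 3C; 8A ⊕ 3C = B6.
P[3]: E(K, 8A) = 7A; 1E ⊕ 7A = 64.
P[4]: E(K, 1E) = 0E; 5E ⊕ 0E = 50.
P[5]: E(K, 5E) = 4E; 81 ⊕ 4E = CF.

P[1] = A3, P[2] = B6, P[3] = 64, P[4] = 50, P[5] = CF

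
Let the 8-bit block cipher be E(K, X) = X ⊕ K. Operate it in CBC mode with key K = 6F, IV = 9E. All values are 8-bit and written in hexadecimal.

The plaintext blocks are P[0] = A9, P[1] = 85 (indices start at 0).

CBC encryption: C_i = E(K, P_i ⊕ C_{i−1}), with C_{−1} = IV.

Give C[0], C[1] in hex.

C[0] = 58, C[1] = B2

C[0]: P[0] ⊕ 9E = 37; E(K, 37) = 58.
C[1]: P[1] ⊕ 58 = DD; E(K, DD) = B2.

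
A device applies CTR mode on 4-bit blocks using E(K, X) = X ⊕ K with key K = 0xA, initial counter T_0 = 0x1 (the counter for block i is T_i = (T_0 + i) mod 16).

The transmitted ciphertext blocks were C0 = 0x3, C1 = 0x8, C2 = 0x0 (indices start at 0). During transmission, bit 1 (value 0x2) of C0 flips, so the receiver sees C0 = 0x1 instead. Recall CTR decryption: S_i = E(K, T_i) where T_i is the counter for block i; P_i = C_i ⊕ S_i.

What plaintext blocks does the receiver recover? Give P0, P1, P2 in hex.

Only C0 changed, to 0x1. In CTR, a change in C_i flips the same bit in P_i only; the keystream is unaffected. Decrypting the received ciphertext:
P0: T = 0x1, S = E(K, T) = 0xB; 0x1 ⊕ 0xB = 0xA.
P1: T = 0x2, S = E(K, T) = 0x8; 0x8 ⊕ 0x8 = 0x0.
P2: T = 0x3, S = E(K, T) = 0x9; 0x0 ⊕ 0x9 = 0x9.
Blocks that differ from the original plaintext: P0.

P0 = 0xA, P1 = 0x0, P2 = 0x9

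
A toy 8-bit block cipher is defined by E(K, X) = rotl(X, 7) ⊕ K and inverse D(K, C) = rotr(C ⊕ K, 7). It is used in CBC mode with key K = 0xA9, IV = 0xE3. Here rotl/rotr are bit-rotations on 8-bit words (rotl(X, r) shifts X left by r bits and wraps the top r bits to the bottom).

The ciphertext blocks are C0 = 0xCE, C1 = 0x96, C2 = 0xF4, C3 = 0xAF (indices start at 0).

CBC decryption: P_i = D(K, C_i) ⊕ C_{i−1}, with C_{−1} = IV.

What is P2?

P2: D(K, 0xF4) = 0xBA; 0xBA ⊕ 0x96 = 0x2C.

P2 = 0x2C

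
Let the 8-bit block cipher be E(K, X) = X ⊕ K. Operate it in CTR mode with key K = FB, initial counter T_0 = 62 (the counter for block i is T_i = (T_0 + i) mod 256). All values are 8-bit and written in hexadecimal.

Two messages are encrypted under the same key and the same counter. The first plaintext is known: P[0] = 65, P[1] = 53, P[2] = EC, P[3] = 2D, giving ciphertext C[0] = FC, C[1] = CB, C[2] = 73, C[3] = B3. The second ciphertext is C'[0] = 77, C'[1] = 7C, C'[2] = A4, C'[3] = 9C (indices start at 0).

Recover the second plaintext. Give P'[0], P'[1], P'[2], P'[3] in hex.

In CTR with a reused counter, both messages share the same keystream S_i, so C_i ⊕ C'_i = P_i ⊕ P'_i and thus P'_i = P_i ⊕ C_i ⊕ C'_i.
P'[0]: 65 ⊕ FC ⊕ 77 = EE.
P'[1]: 53 ⊕ CB ⊕ 7C = E4.
P'[2]: EC ⊕ 73 ⊕ A4 = 3B.
P'[3]: 2D ⊕ B3 ⊕ 9C = 02.

P'[0] = EE, P'[1] = E4, P'[2] = 3B, P'[3] = 02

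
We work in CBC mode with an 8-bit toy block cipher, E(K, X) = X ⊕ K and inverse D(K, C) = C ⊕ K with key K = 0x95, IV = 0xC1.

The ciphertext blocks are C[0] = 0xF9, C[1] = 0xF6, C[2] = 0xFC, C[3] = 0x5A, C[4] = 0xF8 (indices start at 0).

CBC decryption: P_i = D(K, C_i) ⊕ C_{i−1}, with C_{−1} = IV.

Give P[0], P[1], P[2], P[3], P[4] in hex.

P[0] = 0xAD, P[1] = 0x9A, P[2] = 0x9F, P[3] = 0x33, P[4] = 0x37

P[0]: D(K, 0xF9) = 0x6C; 0x6C ⊕ 0xC1 = 0xAD.
P[1]: D(K, 0xF6) = 0x63; 0x63 ⊕ 0xF9 = 0x9A.
P[2]: D(K, 0xFC) = 0x69; 0x69 ⊕ 0xF6 = 0x9F.
P[3]: D(K, 0x5A) = 0xCF; 0xCF ⊕ 0xFC = 0x33.
P[4]: D(K, 0xF8) = 0x6D; 0x6D ⊕ 0x5A = 0x37.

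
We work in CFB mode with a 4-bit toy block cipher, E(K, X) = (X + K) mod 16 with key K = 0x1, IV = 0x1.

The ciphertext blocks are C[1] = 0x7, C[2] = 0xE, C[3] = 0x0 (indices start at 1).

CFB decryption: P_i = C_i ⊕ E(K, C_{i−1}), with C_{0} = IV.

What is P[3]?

P[3] = 0xF

P[3]: E(K, 0xE) = 0xF; 0x0 ⊕ 0xF = 0xF.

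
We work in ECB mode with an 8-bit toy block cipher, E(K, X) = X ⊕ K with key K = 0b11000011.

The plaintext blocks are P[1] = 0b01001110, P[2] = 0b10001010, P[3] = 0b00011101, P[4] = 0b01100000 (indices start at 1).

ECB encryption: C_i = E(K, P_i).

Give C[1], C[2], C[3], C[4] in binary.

C[1] = 0b10001101, C[2] = 0b01001001, C[3] = 0b11011110, C[4] = 0b10100011

C[1]: E(K, 0b01001110) = 0b10001101.
C[2]: E(K, 0b10001010) = 0b01001001.
C[3]: E(K, 0b00011101) = 0b11011110.
C[4]: E(K, 0b01100000) = 0b10100011.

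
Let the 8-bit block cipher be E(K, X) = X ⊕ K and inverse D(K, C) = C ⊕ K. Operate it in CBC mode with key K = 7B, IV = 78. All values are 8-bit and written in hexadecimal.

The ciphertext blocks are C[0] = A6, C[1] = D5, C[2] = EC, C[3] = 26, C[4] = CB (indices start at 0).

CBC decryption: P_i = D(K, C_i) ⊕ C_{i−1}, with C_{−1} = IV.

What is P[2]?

P[2]: D(K, EC) = 97; 97 ⊕ D5 = 42.

P[2] = 42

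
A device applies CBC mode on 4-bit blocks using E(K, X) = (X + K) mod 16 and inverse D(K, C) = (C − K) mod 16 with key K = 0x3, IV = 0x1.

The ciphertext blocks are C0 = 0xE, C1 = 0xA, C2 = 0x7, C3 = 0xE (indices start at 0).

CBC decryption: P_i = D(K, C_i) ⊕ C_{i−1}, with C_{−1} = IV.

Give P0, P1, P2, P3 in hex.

P0 = 0xA, P1 = 0x9, P2 = 0xE, P3 = 0xC

P0: D(K, 0xE) = 0xB; 0xB ⊕ 0x1 = 0xA.
P1: D(K, 0xA) = 0x7; 0x7 ⊕ 0xE = 0x9.
P2: D(K, 0x7) = 0x4; 0x4 ⊕ 0xA = 0xE.
P3: D(K, 0xE) = 0xB; 0xB ⊕ 0x7 = 0xC.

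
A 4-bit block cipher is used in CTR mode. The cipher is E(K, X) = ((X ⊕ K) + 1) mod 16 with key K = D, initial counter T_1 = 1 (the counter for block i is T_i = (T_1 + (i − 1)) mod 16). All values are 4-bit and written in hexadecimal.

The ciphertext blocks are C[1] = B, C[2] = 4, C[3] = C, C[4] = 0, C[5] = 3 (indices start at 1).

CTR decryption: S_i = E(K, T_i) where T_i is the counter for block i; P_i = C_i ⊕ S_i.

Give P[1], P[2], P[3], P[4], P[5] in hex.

P[1] = 6, P[2] = 4, P[3] = 3, P[4] = A, P[5] = A

P[1]: T = 1, S = E(K, T) = D; B ⊕ D = 6.
P[2]: T = 2, S = E(K, T) = 0; 4 ⊕ 0 = 4.
P[3]: T = 3, S = E(K, T) = F; C ⊕ F = 3.
P[4]: T = 4, S = E(K, T) = A; 0 ⊕ A = A.
P[5]: T = 5, S = E(K, T) = 9; 3 ⊕ 9 = A.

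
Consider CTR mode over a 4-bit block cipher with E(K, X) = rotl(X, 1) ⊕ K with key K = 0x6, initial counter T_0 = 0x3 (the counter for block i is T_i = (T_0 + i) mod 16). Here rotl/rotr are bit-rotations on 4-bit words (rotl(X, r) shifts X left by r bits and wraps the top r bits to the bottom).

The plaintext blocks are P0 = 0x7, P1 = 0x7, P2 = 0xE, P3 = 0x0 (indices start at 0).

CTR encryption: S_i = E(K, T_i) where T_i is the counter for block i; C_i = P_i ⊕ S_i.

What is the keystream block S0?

0x0

C0: T = 0x3, S = E(K, T) = 0x0; 0x7 ⊕ 0x0 = 0x7.
So S0 = 0x0.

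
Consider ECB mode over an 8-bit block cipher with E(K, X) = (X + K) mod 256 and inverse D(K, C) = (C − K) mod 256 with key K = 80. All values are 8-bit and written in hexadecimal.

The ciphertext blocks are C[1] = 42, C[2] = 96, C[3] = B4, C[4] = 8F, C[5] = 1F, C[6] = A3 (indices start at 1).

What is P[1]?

P[1] = C2

ECB decryption: P_i = D(K, C_i).
P[1]: D(K, 42) = C2.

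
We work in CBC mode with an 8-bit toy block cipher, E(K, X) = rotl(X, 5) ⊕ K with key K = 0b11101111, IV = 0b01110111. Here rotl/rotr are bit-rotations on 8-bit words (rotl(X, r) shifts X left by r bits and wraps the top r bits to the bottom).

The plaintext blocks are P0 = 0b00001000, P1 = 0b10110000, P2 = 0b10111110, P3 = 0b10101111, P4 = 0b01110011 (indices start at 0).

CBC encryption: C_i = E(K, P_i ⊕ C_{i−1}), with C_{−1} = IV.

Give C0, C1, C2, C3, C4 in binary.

C0 = 0b00000000, C1 = 0b11111001, C2 = 0b00000111, C3 = 0b11111010, C4 = 0b11011110

C0: P0 ⊕ 0b01110111 = 0b01111111; E(K, 0b01111111) = 0b00000000.
C1: P1 ⊕ 0b00000000 = 0b10110000; E(K, 0b10110000) = 0b11111001.
C2: P2 ⊕ 0b11111001 = 0b01000111; E(K, 0b01000111) = 0b00000111.
C3: P3 ⊕ 0b00000111 = 0b10101000; E(K, 0b10101000) = 0b11111010.
C4: P4 ⊕ 0b11111010 = 0b10001001; E(K, 0b10001001) = 0b11011110.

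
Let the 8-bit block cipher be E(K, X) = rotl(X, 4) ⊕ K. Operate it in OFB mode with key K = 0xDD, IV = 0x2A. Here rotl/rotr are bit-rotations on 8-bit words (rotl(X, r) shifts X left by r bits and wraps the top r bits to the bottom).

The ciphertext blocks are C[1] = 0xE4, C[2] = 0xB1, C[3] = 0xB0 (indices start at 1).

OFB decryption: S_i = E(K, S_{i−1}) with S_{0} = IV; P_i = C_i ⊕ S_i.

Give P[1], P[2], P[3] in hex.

P[1]: S = E(K, 0x2A) = 0x7F; 0xE4 ⊕ 0x7F = 0x9B.
P[2]: S = E(K, 0x7F) = 0x2A; 0xB1 ⊕ 0x2A = 0x9B.
P[3]: S = E(K, 0x2A) = 0x7F; 0xB0 ⊕ 0x7F = 0xCF.

P[1] = 0x9B, P[2] = 0x9B, P[3] = 0xCF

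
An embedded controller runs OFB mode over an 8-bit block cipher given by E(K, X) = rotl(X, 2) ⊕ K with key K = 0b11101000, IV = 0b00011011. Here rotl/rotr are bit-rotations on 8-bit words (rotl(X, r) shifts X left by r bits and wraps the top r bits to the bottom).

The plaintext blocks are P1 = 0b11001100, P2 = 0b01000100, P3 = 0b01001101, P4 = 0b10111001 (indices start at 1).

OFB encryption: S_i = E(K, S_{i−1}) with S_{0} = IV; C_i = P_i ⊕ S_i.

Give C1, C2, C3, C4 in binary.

C1: S = E(K, 0b00011011) = 0b10000100; 0b11001100 ⊕ 0b10000100 = 0b01001000.
C2: S = E(K, 0b10000100) = 0b11111010; 0b01000100 ⊕ 0b11111010 = 0b10111110.
C3: S = E(K, 0b11111010) = 0b00000011; 0b01001101 ⊕ 0b00000011 = 0b01001110.
C4: S = E(K, 0b00000011) = 0b11100100; 0b10111001 ⊕ 0b11100100 = 0b01011101.

C1 = 0b01001000, C2 = 0b10111110, C3 = 0b01001110, C4 = 0b01011101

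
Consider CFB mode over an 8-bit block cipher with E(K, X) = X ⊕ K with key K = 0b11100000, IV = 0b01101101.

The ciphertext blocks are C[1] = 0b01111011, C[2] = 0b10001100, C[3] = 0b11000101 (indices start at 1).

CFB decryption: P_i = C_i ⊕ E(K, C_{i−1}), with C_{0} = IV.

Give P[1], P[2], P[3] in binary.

P[1]: E(K, 0b01101101) = 0b10001101; 0b01111011 ⊕ 0b10001101 = 0b11110110.
P[2]: E(K, 0b01111011) = 0b10011011; 0b10001100 ⊕ 0b10011011 = 0b00010111.
P[3]: E(K, 0b10001100) = 0b01101100; 0b11000101 ⊕ 0b01101100 = 0b10101001.

P[1] = 0b11110110, P[2] = 0b00010111, P[3] = 0b10101001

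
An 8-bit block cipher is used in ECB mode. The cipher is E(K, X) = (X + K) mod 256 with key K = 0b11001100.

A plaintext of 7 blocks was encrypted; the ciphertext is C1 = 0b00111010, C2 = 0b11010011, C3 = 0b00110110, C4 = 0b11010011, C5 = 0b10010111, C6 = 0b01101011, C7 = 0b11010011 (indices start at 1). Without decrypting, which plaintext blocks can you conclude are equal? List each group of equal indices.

P2 = P4 = P7

ECB encrypts each block independently with the same key, so equal ciphertext blocks imply equal plaintext blocks.
C2 = C4 = C7 = 0b11010011, so P2 = P4 = P7.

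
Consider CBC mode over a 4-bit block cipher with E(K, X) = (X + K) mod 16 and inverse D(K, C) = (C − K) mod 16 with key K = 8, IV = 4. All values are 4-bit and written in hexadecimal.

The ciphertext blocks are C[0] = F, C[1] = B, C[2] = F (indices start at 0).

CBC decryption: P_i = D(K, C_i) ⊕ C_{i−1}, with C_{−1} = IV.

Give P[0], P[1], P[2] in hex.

P[0]: D(K, F) = 7; 7 ⊕ 4 = 3.
P[1]: D(K, B) = 3; 3 ⊕ F = C.
P[2]: D(K, F) = 7; 7 ⊕ B = C.

P[0] = 3, P[1] = C, P[2] = C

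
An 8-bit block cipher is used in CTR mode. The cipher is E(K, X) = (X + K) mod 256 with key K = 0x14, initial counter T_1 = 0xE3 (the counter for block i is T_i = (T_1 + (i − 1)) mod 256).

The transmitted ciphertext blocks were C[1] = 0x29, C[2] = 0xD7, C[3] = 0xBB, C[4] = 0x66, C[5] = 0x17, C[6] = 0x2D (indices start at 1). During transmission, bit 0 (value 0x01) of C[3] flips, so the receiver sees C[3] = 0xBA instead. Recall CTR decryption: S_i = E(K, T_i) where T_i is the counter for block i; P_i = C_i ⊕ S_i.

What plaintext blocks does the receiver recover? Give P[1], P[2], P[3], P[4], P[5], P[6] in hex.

Only C[3] changed, to 0xBA. In CTR, a change in C_i flips the same bit in P_i only; the keystream is unaffected. Decrypting the received ciphertext:
P[1]: T = 0xE3, S = E(K, T) = 0xF7; 0x29 ⊕ 0xF7 = 0xDE.
P[2]: T = 0xE4, S = E(K, T) = 0xF8; 0xD7 ⊕ 0xF8 = 0x2F.
P[3]: T = 0xE5, S = E(K, T) = 0xF9; 0xBA ⊕ 0xF9 = 0x43.
P[4]: T = 0xE6, S = E(K, T) = 0xFA; 0x66 ⊕ 0xFA = 0x9C.
P[5]: T = 0xE7, S = E(K, T) = 0xFB; 0x17 ⊕ 0xFB = 0xEC.
P[6]: T = 0xE8, S = E(K, T) = 0xFC; 0x2D ⊕ 0xFC = 0xD1.
Blocks that differ from the original plaintext: P[3].

P[1] = 0xDE, P[2] = 0x2F, P[3] = 0x43, P[4] = 0x9C, P[5] = 0xEC, P[6] = 0xD1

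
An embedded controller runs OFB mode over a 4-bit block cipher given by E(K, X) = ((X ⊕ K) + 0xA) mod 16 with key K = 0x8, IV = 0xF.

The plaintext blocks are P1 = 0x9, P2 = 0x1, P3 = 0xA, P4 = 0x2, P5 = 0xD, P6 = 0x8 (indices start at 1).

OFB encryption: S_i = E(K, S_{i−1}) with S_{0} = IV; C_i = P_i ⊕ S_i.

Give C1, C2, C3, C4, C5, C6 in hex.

C1 = 0x8, C2 = 0x2, C3 = 0xF, C4 = 0x5, C5 = 0x4, C6 = 0x3

C1: S = E(K, 0xF) = 0x1; 0x9 ⊕ 0x1 = 0x8.
C2: S = E(K, 0x1) = 0x3; 0x1 ⊕ 0x3 = 0x2.
C3: S = E(K, 0x3) = 0x5; 0xA ⊕ 0x5 = 0xF.
C4: S = E(K, 0x5) = 0x7; 0x2 ⊕ 0x7 = 0x5.
C5: S = E(K, 0x7) = 0x9; 0xD ⊕ 0x9 = 0x4.
C6: S = E(K, 0x9) = 0xB; 0x8 ⊕ 0xB = 0x3.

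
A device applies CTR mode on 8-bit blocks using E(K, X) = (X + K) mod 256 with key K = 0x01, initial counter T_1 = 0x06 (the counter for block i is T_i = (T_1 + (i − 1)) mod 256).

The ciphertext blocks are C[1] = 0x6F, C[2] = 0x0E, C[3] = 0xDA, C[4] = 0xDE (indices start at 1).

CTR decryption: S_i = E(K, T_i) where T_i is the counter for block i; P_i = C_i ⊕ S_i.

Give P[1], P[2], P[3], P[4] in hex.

P[1]: T = 0x06, S = E(K, T) = 0x07; 0x6F ⊕ 0x07 = 0x68.
P[2]: T = 0x07, S = E(K, T) = 0x08; 0x0E ⊕ 0x08 = 0x06.
P[3]: T = 0x08, S = E(K, T) = 0x09; 0xDA ⊕ 0x09 = 0xD3.
P[4]: T = 0x09, S = E(K, T) = 0x0A; 0xDE ⊕ 0x0A = 0xD4.

P[1] = 0x68, P[2] = 0x06, P[3] = 0xD3, P[4] = 0xD4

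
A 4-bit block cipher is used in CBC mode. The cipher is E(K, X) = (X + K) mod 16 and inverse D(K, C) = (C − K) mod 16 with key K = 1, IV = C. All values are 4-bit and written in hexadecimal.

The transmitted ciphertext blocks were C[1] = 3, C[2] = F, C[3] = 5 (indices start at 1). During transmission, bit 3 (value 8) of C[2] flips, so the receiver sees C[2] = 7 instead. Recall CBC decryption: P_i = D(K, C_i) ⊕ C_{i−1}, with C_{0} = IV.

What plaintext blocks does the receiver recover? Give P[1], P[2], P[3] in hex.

Only C[2] changed, to 7. In CBC, a change in C_i garbles P_i and flips the same bit in P_{i+1}. Decrypting the received ciphertext:
P[1]: D(K, 3) = 2; 2 ⊕ C = E.
P[2]: D(K, 7) = 6; 6 ⊕ 3 = 5.
P[3]: D(K, 5) = 4; 4 ⊕ 7 = 3.
Blocks that differ from the original plaintext: P[2], P[3].

P[1] = E, P[2] = 5, P[3] = 3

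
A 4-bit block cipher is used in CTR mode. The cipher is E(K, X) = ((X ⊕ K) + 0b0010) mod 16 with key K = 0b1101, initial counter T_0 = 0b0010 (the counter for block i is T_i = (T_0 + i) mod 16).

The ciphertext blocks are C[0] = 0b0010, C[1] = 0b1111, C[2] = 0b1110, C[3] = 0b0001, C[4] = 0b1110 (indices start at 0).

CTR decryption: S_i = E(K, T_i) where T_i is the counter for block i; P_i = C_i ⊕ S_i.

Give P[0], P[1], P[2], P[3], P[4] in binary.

P[0]: T = 0b0010, S = E(K, T) = 0b0001; 0b0010 ⊕ 0b0001 = 0b0011.
P[1]: T = 0b0011, S = E(K, T) = 0b0000; 0b1111 ⊕ 0b0000 = 0b1111.
P[2]: T = 0b0100, S = E(K, T) = 0b1011; 0b1110 ⊕ 0b1011 = 0b0101.
P[3]: T = 0b0101, S = E(K, T) = 0b1010; 0b0001 ⊕ 0b1010 = 0b1011.
P[4]: T = 0b0110, S = E(K, T) = 0b1101; 0b1110 ⊕ 0b1101 = 0b0011.

P[0] = 0b0011, P[1] = 0b1111, P[2] = 0b0101, P[3] = 0b1011, P[4] = 0b0011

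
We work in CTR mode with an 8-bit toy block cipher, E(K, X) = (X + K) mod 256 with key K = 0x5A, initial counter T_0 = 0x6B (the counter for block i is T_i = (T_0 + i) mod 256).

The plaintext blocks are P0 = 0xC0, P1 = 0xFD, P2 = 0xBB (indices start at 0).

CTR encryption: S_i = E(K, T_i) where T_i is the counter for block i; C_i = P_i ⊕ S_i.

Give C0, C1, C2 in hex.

C0 = 0x05, C1 = 0x3B, C2 = 0x7C

C0: T = 0x6B, S = E(K, T) = 0xC5; 0xC0 ⊕ 0xC5 = 0x05.
C1: T = 0x6C, S = E(K, T) = 0xC6; 0xFD ⊕ 0xC6 = 0x3B.
C2: T = 0x6D, S = E(K, T) = 0xC7; 0xBB ⊕ 0xC7 = 0x7C.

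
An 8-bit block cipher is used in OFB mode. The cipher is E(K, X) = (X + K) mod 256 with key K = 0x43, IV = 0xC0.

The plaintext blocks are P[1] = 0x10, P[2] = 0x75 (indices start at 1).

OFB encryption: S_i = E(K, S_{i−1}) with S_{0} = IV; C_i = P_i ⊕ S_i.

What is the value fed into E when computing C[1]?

C[1]: S = E(K, 0xC0) = 0x03; 0x10 ⊕ 0x03 = 0x13.
So the input to E for block [1] is 0xC0.

0xC0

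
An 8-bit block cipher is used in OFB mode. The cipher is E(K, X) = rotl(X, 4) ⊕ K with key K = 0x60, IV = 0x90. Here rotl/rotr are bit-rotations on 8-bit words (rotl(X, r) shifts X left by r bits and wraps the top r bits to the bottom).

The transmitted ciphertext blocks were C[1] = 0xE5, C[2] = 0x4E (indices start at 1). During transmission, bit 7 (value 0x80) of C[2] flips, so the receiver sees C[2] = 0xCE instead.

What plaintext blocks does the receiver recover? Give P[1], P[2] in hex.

OFB decryption: S_i = E(K, S_{i−1}) with S_{0} = IV; P_i = C_i ⊕ S_i.
Only C[2] changed, to 0xCE. In OFB, a change in C_i flips the same bit in P_i only; the keystream is unaffected. Decrypting the received ciphertext:
P[1]: S = E(K, 0x90) = 0x69; 0xE5 ⊕ 0x69 = 0x8C.
P[2]: S = E(K, 0x69) = 0xF6; 0xCE ⊕ 0xF6 = 0x38.
Blocks that differ from the original plaintext: P[2].

P[1] = 0x8C, P[2] = 0x38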